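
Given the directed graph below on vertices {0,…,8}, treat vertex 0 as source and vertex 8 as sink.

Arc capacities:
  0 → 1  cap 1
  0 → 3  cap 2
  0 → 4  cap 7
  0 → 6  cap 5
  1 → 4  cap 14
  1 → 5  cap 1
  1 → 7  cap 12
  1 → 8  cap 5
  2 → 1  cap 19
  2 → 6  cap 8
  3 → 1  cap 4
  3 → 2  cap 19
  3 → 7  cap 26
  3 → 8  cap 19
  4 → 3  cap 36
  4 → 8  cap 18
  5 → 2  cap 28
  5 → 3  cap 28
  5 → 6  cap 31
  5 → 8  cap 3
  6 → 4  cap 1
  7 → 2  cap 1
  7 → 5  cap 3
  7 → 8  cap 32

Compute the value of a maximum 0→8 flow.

augment #1: 0→1→8 bottleneck 1, total now 1
augment #2: 0→3→8 bottleneck 2, total now 3
augment #3: 0→4→8 bottleneck 7, total now 10
augment #4: 0→6→4→8 bottleneck 1, total now 11

Maximum flow value: 11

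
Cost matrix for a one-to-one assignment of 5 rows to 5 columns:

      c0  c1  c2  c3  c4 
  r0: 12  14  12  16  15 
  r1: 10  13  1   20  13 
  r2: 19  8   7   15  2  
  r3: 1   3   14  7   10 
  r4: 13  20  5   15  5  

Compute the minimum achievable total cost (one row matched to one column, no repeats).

Minimum assignment cost: 31

optimal assignment: row0→col3 (cost 16), row1→col2 (cost 1), row2→col1 (cost 8), row3→col0 (cost 1), row4→col4 (cost 5)
total = 16 + 1 + 8 + 1 + 5 = 31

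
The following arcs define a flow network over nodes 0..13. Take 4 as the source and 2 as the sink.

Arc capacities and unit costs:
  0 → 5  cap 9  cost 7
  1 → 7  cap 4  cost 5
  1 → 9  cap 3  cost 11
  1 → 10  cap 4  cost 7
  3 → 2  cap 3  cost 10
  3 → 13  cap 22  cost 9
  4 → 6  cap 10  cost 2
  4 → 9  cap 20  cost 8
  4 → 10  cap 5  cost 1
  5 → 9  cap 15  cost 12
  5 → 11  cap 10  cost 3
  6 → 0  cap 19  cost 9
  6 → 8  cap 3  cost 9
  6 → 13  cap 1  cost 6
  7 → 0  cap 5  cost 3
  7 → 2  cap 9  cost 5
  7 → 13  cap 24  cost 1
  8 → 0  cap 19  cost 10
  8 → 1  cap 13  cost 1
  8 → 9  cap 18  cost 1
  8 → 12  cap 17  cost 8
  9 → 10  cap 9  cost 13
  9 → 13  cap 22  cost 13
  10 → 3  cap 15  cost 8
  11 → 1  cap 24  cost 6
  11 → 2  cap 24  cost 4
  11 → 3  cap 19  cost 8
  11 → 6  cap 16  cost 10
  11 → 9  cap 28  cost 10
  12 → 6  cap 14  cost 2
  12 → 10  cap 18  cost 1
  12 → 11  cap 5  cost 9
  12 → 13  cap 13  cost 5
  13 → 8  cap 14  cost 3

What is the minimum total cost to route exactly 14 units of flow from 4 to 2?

shortest-cost path #1: 4→10→3→2 push 3 @ unit cost 19 (adds 57)
shortest-cost path #2: 4→6→8→1→7→2 push 3 @ unit cost 22 (adds 66)
shortest-cost path #3: 4→6→13→8→1→7→2 push 1 @ unit cost 22 (adds 22)
shortest-cost path #4: 4→6→0→5→11→2 push 6 @ unit cost 25 (adds 150)
shortest-cost path #5: 4→10→3→13→6→0→5→11→2 push 1 @ unit cost 35 (adds 35)
total cost = 330

Minimum cost for 14 units: 330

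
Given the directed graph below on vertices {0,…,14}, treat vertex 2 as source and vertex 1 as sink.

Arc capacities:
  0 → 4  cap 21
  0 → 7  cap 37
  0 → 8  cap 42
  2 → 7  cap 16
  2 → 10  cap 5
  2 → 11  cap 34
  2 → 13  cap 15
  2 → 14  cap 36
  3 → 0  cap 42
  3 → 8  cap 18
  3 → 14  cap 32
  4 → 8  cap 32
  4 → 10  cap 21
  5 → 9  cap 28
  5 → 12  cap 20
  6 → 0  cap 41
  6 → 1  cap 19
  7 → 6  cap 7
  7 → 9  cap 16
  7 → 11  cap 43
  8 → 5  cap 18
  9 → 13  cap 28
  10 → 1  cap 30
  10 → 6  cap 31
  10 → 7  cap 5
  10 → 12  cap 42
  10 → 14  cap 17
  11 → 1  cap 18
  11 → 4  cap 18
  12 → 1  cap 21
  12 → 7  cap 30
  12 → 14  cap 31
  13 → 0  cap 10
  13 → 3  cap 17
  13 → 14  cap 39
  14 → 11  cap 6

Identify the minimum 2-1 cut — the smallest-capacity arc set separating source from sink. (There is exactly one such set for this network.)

augment #1: 2→10→1 push 5
augment #2: 2→11→1 push 18
augment #3: 2→7→6→1 push 7
augment #4: 2→11→4→10→1 push 16
augment #5: 2→7→11→4→10→1 push 2
augment #6: 2→13→0→4→10→1 push 3
augment #7: 2→13→0→8→5→12→1 push 7
augment #8: 2→13→3→8→5→12→1 push 5
augment #9: 2→7→9→13→3→8→5→12→1 push 6
max flow = 69; residual-reachable set from 2 gives S-side
cut edges (S→T): {(2,10), (4,10), (7,6), (8,5), (11,1)} total cap 69

Min-cut arcs: {(2,10), (4,10), (7,6), (8,5), (11,1)} (total capacity 69)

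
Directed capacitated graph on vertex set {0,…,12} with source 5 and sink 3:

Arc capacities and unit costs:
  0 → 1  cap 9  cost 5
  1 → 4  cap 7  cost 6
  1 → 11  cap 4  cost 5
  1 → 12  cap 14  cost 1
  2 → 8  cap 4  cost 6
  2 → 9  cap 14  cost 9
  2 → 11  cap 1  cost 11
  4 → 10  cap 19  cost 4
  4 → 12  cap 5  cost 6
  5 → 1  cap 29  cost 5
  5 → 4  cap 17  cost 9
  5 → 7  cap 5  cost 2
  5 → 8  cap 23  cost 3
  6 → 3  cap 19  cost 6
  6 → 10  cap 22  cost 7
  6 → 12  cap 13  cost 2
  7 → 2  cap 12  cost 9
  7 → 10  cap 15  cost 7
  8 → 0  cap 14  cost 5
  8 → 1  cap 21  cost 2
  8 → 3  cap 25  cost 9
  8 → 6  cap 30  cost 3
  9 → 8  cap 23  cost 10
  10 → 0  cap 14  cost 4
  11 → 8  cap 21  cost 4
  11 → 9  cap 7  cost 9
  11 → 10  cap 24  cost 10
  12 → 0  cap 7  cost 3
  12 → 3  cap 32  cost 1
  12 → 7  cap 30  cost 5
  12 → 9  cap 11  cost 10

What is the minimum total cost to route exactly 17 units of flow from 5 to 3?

Minimum cost for 17 units: 125

shortest-cost path #1: 5→1→12→3 push 14 @ unit cost 7 (adds 98)
shortest-cost path #2: 5→8→6→12→3 push 3 @ unit cost 9 (adds 27)
total cost = 125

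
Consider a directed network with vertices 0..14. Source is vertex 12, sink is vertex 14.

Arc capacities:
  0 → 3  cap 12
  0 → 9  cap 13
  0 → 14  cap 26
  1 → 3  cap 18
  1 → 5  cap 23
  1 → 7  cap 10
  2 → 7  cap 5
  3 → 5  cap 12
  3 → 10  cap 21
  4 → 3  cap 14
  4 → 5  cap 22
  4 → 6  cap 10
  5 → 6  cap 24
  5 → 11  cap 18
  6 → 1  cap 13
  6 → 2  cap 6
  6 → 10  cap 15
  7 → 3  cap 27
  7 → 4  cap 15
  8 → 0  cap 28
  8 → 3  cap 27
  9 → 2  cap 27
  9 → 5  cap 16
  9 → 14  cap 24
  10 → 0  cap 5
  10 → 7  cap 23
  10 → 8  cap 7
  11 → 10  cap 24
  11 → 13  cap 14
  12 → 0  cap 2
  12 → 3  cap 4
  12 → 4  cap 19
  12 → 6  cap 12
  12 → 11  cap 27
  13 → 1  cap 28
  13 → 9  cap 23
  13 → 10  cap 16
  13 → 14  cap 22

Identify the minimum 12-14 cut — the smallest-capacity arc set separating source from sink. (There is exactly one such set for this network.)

augment #1: 12→0→14 push 2
augment #2: 12→11→13→14 push 14
augment #3: 12→3→10→0→14 push 4
augment #4: 12→6→10→0→14 push 1
augment #5: 12→6→10→8→0→14 push 7
max flow = 28; residual-reachable set from 12 gives S-side
cut edges (S→T): {(10,0), (10,8), (11,13), (12,0)} total cap 28

Min-cut arcs: {(10,0), (10,8), (11,13), (12,0)} (total capacity 28)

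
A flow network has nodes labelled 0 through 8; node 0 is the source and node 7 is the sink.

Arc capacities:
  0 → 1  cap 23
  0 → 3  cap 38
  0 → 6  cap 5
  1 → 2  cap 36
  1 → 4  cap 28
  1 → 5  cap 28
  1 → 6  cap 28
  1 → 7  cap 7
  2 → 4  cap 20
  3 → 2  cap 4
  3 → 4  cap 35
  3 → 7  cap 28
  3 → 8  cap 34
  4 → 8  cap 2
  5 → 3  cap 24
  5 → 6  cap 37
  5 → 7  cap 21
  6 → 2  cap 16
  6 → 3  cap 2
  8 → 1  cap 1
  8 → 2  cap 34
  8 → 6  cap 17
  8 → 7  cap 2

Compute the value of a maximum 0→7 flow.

Maximum flow value: 54

augment #1: 0→1→7 bottleneck 7, total now 7
augment #2: 0→3→7 bottleneck 28, total now 35
augment #3: 0→1→5→7 bottleneck 16, total now 51
augment #4: 0→3→8→7 bottleneck 2, total now 53
augment #5: 0→3→8→1→5→7 bottleneck 1, total now 54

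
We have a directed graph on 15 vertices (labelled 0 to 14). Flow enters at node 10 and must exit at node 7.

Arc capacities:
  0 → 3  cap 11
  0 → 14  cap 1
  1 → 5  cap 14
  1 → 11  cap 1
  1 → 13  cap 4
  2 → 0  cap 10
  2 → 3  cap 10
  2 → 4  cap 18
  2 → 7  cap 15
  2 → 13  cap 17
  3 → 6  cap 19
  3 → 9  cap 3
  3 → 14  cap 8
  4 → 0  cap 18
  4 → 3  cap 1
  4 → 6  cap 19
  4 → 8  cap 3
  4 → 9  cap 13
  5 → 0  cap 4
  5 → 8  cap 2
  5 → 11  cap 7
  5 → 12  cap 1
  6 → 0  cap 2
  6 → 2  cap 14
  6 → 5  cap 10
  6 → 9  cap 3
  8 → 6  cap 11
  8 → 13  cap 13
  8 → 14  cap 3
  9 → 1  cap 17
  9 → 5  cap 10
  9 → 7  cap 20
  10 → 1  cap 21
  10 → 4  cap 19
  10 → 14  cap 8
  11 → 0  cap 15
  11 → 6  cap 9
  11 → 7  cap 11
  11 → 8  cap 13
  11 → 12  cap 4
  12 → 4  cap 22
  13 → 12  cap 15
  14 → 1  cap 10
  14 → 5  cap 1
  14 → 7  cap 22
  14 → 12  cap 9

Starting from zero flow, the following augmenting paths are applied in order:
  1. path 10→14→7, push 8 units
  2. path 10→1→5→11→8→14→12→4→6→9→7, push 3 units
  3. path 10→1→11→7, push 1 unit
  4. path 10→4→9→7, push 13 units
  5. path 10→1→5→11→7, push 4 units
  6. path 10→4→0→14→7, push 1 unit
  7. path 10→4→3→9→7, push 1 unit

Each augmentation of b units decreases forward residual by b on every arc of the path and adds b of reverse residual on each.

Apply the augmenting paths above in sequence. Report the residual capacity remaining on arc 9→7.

after path 1 (10→14→7, push 8): res(9,7)=20
after path 2 (10→1→5→11→8→14→12→4→6→9→7, push 3): res(9,7)=17
after path 3 (10→1→11→7, push 1): res(9,7)=17
after path 4 (10→4→9→7, push 13): res(9,7)=4
after path 5 (10→1→5→11→7, push 4): res(9,7)=4
after path 6 (10→4→0→14→7, push 1): res(9,7)=4
after path 7 (10→4→3→9→7, push 1): res(9,7)=3

Residual capacity of (9,7): 3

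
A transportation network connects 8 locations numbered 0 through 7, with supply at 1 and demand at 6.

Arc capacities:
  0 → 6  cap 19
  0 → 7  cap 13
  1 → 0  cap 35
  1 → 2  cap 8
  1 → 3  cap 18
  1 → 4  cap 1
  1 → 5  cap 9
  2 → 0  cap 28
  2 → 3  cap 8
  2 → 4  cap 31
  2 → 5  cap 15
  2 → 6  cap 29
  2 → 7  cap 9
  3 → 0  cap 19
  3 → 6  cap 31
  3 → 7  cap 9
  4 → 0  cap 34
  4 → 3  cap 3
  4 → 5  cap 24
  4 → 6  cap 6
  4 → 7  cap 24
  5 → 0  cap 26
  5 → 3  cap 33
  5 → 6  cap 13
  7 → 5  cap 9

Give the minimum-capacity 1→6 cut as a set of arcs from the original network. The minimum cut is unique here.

Min-cut arcs: {(0,6), (1,2), (1,3), (1,4), (1,5), (7,5)} (total capacity 64)

augment #1: 1→0→6 push 19
augment #2: 1→2→6 push 8
augment #3: 1→3→6 push 18
augment #4: 1→4→6 push 1
augment #5: 1→5→6 push 9
augment #6: 1→0→7→5→6 push 4
augment #7: 1→0→7→5→3→6 push 5
max flow = 64; residual-reachable set from 1 gives S-side
cut edges (S→T): {(0,6), (1,2), (1,3), (1,4), (1,5), (7,5)} total cap 64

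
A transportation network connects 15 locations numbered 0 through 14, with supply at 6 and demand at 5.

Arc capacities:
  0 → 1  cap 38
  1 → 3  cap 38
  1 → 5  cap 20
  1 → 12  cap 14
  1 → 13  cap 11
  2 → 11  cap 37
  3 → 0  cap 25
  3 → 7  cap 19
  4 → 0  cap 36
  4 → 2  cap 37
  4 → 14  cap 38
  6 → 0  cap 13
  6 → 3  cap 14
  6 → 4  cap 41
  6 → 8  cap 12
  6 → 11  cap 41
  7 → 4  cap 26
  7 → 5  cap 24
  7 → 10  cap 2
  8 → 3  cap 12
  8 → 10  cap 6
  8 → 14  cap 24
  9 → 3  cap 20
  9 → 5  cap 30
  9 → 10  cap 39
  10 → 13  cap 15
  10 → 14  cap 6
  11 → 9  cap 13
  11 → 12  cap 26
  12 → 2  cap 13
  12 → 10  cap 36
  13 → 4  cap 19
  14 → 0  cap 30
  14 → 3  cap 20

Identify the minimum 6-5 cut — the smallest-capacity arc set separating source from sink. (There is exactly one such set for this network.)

augment #1: 6→0→1→5 push 13
augment #2: 6→3→7→5 push 14
augment #3: 6→11→9→5 push 13
augment #4: 6→4→0→1→5 push 7
augment #5: 6→8→3→7→5 push 5
max flow = 52; residual-reachable set from 6 gives S-side
cut edges (S→T): {(1,5), (3,7), (11,9)} total cap 52

Min-cut arcs: {(1,5), (3,7), (11,9)} (total capacity 52)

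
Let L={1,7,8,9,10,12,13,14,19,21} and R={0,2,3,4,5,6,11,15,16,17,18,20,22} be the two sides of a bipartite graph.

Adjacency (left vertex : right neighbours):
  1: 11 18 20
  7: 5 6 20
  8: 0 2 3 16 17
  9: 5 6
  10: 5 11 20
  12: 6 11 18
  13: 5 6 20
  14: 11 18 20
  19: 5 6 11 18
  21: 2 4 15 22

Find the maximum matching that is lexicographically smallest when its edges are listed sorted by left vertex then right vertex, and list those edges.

Lex-smallest maximum matching: {(1,11), (7,5), (8,0), (9,6), (10,20), (12,18), (21,2)}

|M| = 7 (so the lex-smallest maximum matching has 7 edges)
process left vertices in ascending order; for each, take the smallest-labelled available neighbour that still permits 7 edges overall, or leave it unmatched if none does
lex-smallest matching: {1-11, 7-5, 8-0, 9-6, 10-20, 12-18, 21-2}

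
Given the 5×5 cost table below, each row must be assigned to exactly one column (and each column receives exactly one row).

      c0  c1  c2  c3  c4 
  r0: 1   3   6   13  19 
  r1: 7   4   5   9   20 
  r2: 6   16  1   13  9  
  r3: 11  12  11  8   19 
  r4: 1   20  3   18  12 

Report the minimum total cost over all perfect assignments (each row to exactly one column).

Minimum assignment cost: 25

optimal assignment: row0→col0 (cost 1), row1→col1 (cost 4), row2→col4 (cost 9), row3→col3 (cost 8), row4→col2 (cost 3)
total = 1 + 4 + 9 + 8 + 3 = 25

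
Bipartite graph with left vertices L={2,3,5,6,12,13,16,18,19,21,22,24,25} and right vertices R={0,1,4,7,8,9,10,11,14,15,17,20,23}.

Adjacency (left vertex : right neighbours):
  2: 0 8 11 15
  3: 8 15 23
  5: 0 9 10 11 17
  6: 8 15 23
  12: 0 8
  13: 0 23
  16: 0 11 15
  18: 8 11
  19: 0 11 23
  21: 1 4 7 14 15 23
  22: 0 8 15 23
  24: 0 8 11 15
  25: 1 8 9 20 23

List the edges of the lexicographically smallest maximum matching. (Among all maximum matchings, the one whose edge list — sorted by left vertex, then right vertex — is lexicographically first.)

|M| = 8 (so the lex-smallest maximum matching has 8 edges)
process left vertices in ascending order; for each, take the smallest-labelled available neighbour that still permits 8 edges overall, or leave it unmatched if none does
lex-smallest matching: {2-0, 3-8, 5-9, 6-15, 13-23, 16-11, 21-1, 25-20}

Lex-smallest maximum matching: {(2,0), (3,8), (5,9), (6,15), (13,23), (16,11), (21,1), (25,20)}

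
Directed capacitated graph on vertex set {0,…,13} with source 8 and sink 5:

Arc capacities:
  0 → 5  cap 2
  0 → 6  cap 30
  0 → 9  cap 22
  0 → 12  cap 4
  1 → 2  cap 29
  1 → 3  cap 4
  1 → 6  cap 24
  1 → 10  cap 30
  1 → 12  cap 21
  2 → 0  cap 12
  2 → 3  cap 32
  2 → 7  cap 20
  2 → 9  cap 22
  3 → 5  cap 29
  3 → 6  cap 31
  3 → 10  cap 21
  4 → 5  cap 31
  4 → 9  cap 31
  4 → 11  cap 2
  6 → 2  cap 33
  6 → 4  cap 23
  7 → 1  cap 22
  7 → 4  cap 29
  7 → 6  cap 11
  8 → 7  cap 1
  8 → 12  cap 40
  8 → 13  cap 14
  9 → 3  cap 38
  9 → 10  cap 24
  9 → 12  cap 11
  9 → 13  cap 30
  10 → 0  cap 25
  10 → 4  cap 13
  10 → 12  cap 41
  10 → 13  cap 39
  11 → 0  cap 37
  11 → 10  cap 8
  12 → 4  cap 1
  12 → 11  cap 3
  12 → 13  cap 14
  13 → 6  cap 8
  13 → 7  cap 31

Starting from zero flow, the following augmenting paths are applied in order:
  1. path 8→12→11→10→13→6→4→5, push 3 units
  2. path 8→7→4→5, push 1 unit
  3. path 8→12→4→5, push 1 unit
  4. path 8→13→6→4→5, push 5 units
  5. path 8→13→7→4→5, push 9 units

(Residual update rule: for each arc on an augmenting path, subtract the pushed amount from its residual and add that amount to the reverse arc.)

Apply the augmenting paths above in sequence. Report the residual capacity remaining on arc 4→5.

after path 1 (8→12→11→10→13→6→4→5, push 3): res(4,5)=28
after path 2 (8→7→4→5, push 1): res(4,5)=27
after path 3 (8→12→4→5, push 1): res(4,5)=26
after path 4 (8→13→6→4→5, push 5): res(4,5)=21
after path 5 (8→13→7→4→5, push 9): res(4,5)=12

Residual capacity of (4,5): 12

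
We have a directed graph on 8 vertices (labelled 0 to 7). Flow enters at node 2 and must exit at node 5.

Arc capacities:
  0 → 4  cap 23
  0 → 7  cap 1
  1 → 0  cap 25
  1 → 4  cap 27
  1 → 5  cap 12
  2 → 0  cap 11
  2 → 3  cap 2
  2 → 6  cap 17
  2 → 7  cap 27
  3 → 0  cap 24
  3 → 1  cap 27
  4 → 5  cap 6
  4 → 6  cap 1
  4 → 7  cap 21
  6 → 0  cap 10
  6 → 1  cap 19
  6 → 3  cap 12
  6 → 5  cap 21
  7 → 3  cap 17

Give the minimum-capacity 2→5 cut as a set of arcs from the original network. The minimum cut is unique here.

Min-cut arcs: {(1,5), (2,6), (4,5), (4,6)} (total capacity 36)

augment #1: 2→6→5 push 17
augment #2: 2→0→4→5 push 6
augment #3: 2→3→1→5 push 2
augment #4: 2→0→4→6→5 push 1
augment #5: 2→7→3→1→5 push 10
max flow = 36; residual-reachable set from 2 gives S-side
cut edges (S→T): {(1,5), (2,6), (4,5), (4,6)} total cap 36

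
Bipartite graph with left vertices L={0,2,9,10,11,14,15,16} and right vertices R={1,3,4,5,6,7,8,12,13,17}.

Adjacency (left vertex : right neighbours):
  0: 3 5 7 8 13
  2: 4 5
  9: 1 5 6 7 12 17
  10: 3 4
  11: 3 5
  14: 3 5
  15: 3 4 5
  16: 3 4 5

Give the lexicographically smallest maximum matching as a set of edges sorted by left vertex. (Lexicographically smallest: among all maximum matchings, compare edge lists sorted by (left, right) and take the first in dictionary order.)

|M| = 5 (so the lex-smallest maximum matching has 5 edges)
process left vertices in ascending order; for each, take the smallest-labelled available neighbour that still permits 5 edges overall, or leave it unmatched if none does
lex-smallest matching: {0-7, 2-4, 9-1, 10-3, 11-5}

Lex-smallest maximum matching: {(0,7), (2,4), (9,1), (10,3), (11,5)}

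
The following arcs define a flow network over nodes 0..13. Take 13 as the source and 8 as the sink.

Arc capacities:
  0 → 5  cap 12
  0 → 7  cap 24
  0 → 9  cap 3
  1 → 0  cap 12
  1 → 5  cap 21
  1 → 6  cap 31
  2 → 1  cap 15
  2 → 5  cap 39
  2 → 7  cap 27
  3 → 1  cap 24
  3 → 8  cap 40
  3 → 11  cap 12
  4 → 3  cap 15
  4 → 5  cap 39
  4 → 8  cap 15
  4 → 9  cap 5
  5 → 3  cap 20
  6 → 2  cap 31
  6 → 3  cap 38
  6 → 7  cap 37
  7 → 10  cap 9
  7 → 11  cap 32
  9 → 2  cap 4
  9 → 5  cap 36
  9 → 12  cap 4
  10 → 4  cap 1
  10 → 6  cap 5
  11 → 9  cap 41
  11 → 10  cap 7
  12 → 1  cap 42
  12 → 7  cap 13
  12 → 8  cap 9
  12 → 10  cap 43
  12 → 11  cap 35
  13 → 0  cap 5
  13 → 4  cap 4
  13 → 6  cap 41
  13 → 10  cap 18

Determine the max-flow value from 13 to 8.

augment #1: 13→4→8 bottleneck 4, total now 4
augment #2: 13→6→3→8 bottleneck 38, total now 42
augment #3: 13→10→4→8 bottleneck 1, total now 43
augment #4: 13→0→5→3→8 bottleneck 2, total now 45
augment #5: 13→0→9→12→8 bottleneck 3, total now 48
augment #6: 13→6→7→11→9→12→8 bottleneck 1, total now 49

Maximum flow value: 49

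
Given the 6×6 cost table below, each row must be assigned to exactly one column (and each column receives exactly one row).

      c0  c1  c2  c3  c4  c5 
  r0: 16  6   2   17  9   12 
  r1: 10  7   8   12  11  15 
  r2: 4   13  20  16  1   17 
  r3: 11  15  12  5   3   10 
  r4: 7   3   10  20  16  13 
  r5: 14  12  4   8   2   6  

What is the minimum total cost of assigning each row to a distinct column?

Minimum assignment cost: 27

optimal assignment: row0→col2 (cost 2), row1→col0 (cost 10), row2→col4 (cost 1), row3→col3 (cost 5), row4→col1 (cost 3), row5→col5 (cost 6)
total = 2 + 10 + 1 + 5 + 3 + 6 = 27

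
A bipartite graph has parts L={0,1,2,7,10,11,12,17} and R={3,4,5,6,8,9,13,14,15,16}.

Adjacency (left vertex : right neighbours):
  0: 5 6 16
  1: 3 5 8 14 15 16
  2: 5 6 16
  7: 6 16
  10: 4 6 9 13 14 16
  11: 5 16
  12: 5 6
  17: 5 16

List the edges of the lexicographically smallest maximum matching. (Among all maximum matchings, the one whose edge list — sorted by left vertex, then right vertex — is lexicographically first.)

Lex-smallest maximum matching: {(0,5), (1,3), (2,6), (7,16), (10,4)}

|M| = 5 (so the lex-smallest maximum matching has 5 edges)
process left vertices in ascending order; for each, take the smallest-labelled available neighbour that still permits 5 edges overall, or leave it unmatched if none does
lex-smallest matching: {0-5, 1-3, 2-6, 7-16, 10-4}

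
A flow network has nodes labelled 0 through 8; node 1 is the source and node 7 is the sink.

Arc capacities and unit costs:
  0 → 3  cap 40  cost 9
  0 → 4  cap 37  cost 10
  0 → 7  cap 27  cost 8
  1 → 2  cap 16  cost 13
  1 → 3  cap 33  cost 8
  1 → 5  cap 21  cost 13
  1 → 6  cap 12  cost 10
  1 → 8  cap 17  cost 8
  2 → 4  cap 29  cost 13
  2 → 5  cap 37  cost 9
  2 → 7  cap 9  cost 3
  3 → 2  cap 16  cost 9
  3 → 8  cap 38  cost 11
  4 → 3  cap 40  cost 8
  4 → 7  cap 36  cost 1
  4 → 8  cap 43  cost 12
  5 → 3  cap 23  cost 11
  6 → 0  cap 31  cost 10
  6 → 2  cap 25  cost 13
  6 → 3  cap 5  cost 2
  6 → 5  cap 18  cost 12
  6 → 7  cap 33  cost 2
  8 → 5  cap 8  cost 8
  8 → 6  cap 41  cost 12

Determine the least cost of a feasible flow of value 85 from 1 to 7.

shortest-cost path #1: 1→6→7 push 12 @ unit cost 12 (adds 144)
shortest-cost path #2: 1→2→7 push 9 @ unit cost 16 (adds 144)
shortest-cost path #3: 1→8→6→7 push 17 @ unit cost 22 (adds 374)
shortest-cost path #4: 1→2→4→7 push 7 @ unit cost 27 (adds 189)
shortest-cost path #5: 1→3→2→4→7 push 16 @ unit cost 31 (adds 496)
shortest-cost path #6: 1→3→8→6→7 push 4 @ unit cost 33 (adds 132)
shortest-cost path #7: 1→3→8→6→0→7 push 13 @ unit cost 49 (adds 637)
shortest-cost path #8: 1→5→3→8→6→0→7 push 7 @ unit cost 65 (adds 455)
total cost = 2571

Minimum cost for 85 units: 2571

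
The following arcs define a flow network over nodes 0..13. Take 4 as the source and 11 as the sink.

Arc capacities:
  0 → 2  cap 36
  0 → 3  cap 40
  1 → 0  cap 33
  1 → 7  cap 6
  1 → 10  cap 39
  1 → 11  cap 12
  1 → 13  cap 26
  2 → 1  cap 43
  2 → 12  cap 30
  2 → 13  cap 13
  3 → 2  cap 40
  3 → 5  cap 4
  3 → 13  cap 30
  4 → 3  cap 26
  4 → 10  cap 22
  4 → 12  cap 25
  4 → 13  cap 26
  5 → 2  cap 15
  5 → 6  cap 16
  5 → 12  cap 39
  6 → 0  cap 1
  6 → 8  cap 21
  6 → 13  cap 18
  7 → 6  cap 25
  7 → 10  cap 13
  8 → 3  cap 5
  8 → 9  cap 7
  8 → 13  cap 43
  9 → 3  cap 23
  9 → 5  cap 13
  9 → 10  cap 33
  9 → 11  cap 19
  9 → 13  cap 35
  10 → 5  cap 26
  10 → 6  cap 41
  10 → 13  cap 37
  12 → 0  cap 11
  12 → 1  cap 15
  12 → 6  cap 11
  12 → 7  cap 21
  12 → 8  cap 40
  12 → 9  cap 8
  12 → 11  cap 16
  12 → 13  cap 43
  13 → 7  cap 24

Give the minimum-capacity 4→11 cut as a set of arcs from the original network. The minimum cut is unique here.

Min-cut arcs: {(1,11), (8,9), (12,9), (12,11)} (total capacity 43)

augment #1: 4→12→11 push 16
augment #2: 4→12→1→11 push 9
augment #3: 4→3→2→1→11 push 3
augment #4: 4→3→2→12→9→11 push 8
augment #5: 4→10→6→8→9→11 push 7
max flow = 43; residual-reachable set from 4 gives S-side
cut edges (S→T): {(1,11), (8,9), (12,9), (12,11)} total cap 43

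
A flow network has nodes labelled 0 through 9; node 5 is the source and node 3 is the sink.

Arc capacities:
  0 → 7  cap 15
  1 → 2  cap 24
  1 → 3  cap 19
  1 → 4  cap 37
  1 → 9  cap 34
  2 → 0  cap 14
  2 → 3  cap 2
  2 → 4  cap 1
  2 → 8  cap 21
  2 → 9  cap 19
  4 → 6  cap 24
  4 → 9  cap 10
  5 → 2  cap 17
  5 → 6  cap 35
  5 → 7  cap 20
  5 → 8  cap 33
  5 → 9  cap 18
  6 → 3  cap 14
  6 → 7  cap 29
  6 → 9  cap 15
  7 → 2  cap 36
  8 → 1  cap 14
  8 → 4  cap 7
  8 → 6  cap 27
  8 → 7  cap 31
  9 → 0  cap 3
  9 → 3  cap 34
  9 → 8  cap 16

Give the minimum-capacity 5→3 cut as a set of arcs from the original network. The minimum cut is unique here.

augment #1: 5→2→3 push 2
augment #2: 5→6→3 push 14
augment #3: 5→9→3 push 18
augment #4: 5→2→9→3 push 15
augment #5: 5→6→9→3 push 1
augment #6: 5→8→1→3 push 14
max flow = 64; residual-reachable set from 5 gives S-side
cut edges (S→T): {(2,3), (6,3), (8,1), (9,3)} total cap 64

Min-cut arcs: {(2,3), (6,3), (8,1), (9,3)} (total capacity 64)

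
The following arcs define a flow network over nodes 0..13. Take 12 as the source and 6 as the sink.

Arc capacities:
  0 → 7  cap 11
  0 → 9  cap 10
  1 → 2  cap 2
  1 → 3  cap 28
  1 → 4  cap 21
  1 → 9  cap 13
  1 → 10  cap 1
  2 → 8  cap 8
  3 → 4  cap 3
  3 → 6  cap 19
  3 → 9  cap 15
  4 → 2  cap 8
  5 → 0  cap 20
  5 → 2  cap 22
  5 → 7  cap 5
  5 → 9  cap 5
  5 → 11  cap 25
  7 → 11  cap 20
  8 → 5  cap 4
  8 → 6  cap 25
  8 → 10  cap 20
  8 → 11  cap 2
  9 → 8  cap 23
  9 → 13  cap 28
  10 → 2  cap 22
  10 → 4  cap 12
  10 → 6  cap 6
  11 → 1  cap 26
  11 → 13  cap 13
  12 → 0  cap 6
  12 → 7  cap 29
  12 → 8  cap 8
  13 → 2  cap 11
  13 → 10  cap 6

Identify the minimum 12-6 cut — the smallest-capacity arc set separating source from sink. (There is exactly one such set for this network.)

augment #1: 12→8→6 push 8
augment #2: 12→0→9→8→6 push 6
augment #3: 12→7→11→1→3→6 push 19
augment #4: 12→7→11→1→10→6 push 1
max flow = 34; residual-reachable set from 12 gives S-side
cut edges (S→T): {(7,11), (12,0), (12,8)} total cap 34

Min-cut arcs: {(7,11), (12,0), (12,8)} (total capacity 34)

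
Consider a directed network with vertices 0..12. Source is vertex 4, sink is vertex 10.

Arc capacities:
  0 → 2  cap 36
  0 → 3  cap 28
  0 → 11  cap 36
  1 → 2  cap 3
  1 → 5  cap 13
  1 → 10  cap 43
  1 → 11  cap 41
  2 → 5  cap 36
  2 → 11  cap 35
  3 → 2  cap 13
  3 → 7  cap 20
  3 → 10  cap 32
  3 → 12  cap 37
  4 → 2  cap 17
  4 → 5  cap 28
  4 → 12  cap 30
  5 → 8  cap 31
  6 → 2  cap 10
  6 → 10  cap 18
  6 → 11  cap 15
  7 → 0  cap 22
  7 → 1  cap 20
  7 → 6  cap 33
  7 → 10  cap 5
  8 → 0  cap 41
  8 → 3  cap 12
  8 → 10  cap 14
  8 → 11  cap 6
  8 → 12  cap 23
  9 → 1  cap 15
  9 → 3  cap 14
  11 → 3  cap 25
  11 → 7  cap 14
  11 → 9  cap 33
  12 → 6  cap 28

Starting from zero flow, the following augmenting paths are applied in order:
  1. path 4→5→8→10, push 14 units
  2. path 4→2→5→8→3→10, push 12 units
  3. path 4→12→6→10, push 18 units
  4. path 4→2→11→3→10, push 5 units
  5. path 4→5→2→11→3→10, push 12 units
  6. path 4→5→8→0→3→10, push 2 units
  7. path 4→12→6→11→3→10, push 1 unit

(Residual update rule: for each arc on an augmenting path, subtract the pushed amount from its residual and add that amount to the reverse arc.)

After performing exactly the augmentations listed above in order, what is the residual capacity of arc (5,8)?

after path 1 (4→5→8→10, push 14): res(5,8)=17
after path 2 (4→2→5→8→3→10, push 12): res(5,8)=5
after path 3 (4→12→6→10, push 18): res(5,8)=5
after path 4 (4→2→11→3→10, push 5): res(5,8)=5
after path 5 (4→5→2→11→3→10, push 12): res(5,8)=5
after path 6 (4→5→8→0→3→10, push 2): res(5,8)=3
after path 7 (4→12→6→11→3→10, push 1): res(5,8)=3

Residual capacity of (5,8): 3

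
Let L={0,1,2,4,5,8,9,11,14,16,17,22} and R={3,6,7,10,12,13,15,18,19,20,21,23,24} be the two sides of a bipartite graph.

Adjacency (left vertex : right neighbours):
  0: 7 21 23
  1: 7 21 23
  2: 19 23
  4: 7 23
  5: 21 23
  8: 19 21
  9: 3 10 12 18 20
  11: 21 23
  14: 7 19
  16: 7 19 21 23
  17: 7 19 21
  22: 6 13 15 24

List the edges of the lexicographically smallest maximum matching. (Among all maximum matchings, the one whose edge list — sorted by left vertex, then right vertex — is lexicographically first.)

Lex-smallest maximum matching: {(0,7), (1,21), (2,19), (4,23), (9,3), (22,6)}

|M| = 6 (so the lex-smallest maximum matching has 6 edges)
process left vertices in ascending order; for each, take the smallest-labelled available neighbour that still permits 6 edges overall, or leave it unmatched if none does
lex-smallest matching: {0-7, 1-21, 2-19, 4-23, 9-3, 22-6}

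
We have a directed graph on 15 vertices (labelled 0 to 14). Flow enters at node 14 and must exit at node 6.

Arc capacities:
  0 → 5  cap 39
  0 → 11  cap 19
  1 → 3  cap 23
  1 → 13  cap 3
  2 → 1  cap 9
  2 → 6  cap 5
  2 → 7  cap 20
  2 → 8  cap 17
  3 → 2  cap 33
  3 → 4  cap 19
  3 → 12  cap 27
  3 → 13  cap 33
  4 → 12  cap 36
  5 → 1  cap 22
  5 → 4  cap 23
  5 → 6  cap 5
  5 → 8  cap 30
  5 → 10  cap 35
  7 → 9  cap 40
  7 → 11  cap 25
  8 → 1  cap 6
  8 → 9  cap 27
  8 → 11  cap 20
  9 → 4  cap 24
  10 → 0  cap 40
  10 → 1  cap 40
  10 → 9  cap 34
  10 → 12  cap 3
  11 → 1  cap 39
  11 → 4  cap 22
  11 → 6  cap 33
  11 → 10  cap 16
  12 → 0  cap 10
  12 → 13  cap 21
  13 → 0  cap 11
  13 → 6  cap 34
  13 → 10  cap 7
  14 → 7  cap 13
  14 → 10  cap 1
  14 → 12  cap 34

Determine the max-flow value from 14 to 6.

Maximum flow value: 45

augment #1: 14→7→11→6 bottleneck 13, total now 13
augment #2: 14→12→13→6 bottleneck 21, total now 34
augment #3: 14→10→0→5→6 bottleneck 1, total now 35
augment #4: 14→12→0→5→6 bottleneck 4, total now 39
augment #5: 14→12→0→11→6 bottleneck 6, total now 45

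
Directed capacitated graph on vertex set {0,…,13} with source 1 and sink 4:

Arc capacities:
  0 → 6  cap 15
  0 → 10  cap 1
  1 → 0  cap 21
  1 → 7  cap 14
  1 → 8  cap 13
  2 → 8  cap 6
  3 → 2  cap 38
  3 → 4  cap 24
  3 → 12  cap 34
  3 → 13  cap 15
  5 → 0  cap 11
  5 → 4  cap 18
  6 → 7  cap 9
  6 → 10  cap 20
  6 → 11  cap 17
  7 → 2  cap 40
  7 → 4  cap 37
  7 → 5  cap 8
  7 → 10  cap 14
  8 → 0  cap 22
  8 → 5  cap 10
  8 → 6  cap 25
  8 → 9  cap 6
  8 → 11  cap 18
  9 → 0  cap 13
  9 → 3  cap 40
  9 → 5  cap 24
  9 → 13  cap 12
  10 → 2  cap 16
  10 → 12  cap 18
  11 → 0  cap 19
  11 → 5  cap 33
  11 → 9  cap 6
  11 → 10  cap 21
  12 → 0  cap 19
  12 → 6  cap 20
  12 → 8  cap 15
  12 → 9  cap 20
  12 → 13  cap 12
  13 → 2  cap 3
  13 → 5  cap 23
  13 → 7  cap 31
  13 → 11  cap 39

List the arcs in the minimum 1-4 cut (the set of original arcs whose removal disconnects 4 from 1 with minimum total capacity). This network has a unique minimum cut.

Min-cut arcs: {(0,6), (0,10), (1,7), (1,8)} (total capacity 43)

augment #1: 1→7→4 push 14
augment #2: 1→8→5→4 push 10
augment #3: 1→0→6→7→4 push 9
augment #4: 1→8→9→3→4 push 3
augment #5: 1→0→6→11→5→4 push 6
augment #6: 1→0→10→12→9→3→4 push 1
max flow = 43; residual-reachable set from 1 gives S-side
cut edges (S→T): {(0,6), (0,10), (1,7), (1,8)} total cap 43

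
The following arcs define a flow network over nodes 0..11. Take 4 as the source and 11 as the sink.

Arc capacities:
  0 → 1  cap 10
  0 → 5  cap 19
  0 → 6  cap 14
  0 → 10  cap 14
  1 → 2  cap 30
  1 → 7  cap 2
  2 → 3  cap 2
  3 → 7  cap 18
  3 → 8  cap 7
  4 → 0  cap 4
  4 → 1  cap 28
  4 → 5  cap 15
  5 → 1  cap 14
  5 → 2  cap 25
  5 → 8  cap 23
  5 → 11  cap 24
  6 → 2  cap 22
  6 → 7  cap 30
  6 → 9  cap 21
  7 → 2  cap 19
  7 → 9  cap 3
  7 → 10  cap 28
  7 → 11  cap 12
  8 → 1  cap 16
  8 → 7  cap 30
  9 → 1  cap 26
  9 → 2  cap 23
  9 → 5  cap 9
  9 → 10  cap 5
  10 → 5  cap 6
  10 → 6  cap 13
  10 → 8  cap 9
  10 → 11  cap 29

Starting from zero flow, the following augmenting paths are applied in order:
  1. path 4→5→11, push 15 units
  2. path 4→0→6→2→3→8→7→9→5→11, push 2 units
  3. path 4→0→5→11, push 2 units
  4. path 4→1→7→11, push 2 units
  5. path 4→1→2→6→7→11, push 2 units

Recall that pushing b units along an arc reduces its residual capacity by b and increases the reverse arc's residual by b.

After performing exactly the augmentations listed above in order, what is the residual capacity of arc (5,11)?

after path 1 (4→5→11, push 15): res(5,11)=9
after path 2 (4→0→6→2→3→8→7→9→5→11, push 2): res(5,11)=7
after path 3 (4→0→5→11, push 2): res(5,11)=5
after path 4 (4→1→7→11, push 2): res(5,11)=5
after path 5 (4→1→2→6→7→11, push 2): res(5,11)=5

Residual capacity of (5,11): 5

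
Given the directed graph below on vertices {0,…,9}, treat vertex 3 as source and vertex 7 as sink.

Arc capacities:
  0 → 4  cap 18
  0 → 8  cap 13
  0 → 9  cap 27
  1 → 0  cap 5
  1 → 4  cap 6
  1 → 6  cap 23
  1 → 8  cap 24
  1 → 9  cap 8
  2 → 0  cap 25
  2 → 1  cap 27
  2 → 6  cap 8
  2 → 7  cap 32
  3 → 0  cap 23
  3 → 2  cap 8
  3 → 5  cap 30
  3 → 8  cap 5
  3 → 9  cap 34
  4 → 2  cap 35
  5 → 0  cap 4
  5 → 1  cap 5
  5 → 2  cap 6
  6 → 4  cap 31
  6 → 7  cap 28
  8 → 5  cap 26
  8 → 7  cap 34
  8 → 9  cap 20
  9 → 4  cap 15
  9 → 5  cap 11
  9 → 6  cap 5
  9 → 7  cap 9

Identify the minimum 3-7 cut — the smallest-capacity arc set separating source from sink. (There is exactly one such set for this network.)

augment #1: 3→2→7 push 8
augment #2: 3→8→7 push 5
augment #3: 3→9→7 push 9
augment #4: 3→0→8→7 push 13
augment #5: 3→5→2→7 push 6
augment #6: 3→9→6→7 push 5
augment #7: 3→0→4→2→7 push 10
augment #8: 3→5→1→6→7 push 5
augment #9: 3→9→4→2→7 push 8
augment #10: 3→9→4→2→6→7 push 7
augment #11: 3→5→0→4→2→6→7 push 1
augment #12: 3→5→0→4→2→1→6→7 push 3
max flow = 80; residual-reachable set from 3 gives S-side
cut edges (S→T): {(3,0), (3,2), (3,8), (5,0), (5,1), (5,2), (9,4), (9,6), (9,7)} total cap 80

Min-cut arcs: {(3,0), (3,2), (3,8), (5,0), (5,1), (5,2), (9,4), (9,6), (9,7)} (total capacity 80)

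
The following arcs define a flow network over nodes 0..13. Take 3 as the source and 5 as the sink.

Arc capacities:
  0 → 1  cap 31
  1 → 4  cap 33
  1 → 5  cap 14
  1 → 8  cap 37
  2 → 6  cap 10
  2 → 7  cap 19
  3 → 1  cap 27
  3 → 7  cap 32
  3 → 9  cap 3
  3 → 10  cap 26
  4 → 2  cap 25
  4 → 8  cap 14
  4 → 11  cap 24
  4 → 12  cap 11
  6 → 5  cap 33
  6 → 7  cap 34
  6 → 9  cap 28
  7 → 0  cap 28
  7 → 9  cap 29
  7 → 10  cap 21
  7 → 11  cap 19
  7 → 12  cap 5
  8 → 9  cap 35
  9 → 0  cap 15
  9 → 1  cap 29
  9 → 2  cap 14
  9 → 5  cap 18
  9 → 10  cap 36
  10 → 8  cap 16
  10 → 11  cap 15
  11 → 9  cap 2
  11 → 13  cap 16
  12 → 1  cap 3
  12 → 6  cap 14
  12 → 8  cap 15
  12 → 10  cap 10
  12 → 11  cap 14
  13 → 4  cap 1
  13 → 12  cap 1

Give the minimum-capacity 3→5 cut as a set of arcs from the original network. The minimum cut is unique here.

augment #1: 3→1→5 push 14
augment #2: 3→9→5 push 3
augment #3: 3→7→9→5 push 15
augment #4: 3→7→12→6→5 push 5
augment #5: 3→1→4→2→6→5 push 10
augment #6: 3→1→4→12→6→5 push 3
augment #7: 3→7→11→13→12→6→5 push 1
augment #8: 3→7→0→1→4→12→6→5 push 5
max flow = 56; residual-reachable set from 3 gives S-side
cut edges (S→T): {(1,5), (2,6), (9,5), (12,6)} total cap 56

Min-cut arcs: {(1,5), (2,6), (9,5), (12,6)} (total capacity 56)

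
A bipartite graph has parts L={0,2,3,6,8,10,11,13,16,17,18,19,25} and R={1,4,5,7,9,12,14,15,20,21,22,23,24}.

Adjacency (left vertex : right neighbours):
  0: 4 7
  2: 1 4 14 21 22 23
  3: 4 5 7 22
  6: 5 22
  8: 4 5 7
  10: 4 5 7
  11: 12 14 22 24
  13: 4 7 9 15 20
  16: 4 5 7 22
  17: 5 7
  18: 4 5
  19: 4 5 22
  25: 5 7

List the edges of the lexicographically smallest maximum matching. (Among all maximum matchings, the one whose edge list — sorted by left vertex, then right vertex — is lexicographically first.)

|M| = 7 (so the lex-smallest maximum matching has 7 edges)
process left vertices in ascending order; for each, take the smallest-labelled available neighbour that still permits 7 edges overall, or leave it unmatched if none does
lex-smallest matching: {0-4, 2-1, 3-5, 6-22, 8-7, 11-12, 13-9}

Lex-smallest maximum matching: {(0,4), (2,1), (3,5), (6,22), (8,7), (11,12), (13,9)}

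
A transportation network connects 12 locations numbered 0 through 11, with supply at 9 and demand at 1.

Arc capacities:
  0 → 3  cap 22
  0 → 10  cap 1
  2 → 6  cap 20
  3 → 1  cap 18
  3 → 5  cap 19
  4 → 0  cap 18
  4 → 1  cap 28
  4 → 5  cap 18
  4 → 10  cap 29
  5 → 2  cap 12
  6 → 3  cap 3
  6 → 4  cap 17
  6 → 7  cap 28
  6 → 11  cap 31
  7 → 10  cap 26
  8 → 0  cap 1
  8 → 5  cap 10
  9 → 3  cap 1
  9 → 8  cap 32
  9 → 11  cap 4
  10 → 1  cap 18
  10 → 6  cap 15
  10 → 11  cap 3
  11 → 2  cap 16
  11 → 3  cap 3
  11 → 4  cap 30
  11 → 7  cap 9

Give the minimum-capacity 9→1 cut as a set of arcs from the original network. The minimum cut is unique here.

Min-cut arcs: {(8,0), (8,5), (9,3), (9,11)} (total capacity 16)

augment #1: 9→3→1 push 1
augment #2: 9→11→3→1 push 3
augment #3: 9→11→4→1 push 1
augment #4: 9→8→0→3→1 push 1
augment #5: 9→8→5→2→6→3→1 push 3
augment #6: 9→8→5→2→6→4→1 push 7
max flow = 16; residual-reachable set from 9 gives S-side
cut edges (S→T): {(8,0), (8,5), (9,3), (9,11)} total cap 16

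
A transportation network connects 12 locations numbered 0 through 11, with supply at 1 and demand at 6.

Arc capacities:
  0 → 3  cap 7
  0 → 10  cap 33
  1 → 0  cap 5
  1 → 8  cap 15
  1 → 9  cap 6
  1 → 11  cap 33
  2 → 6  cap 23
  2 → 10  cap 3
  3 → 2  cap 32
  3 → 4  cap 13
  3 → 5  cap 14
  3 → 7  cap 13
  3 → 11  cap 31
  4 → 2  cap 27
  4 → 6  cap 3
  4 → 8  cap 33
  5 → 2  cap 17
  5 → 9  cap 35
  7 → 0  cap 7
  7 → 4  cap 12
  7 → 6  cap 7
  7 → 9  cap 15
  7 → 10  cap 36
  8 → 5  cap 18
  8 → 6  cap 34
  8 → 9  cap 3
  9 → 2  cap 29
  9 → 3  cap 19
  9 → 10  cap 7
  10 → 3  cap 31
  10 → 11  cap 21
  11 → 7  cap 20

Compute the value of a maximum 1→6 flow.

augment #1: 1→8→6 bottleneck 15, total now 15
augment #2: 1→9→2→6 bottleneck 6, total now 21
augment #3: 1→11→7→6 bottleneck 7, total now 28
augment #4: 1→0→3→2→6 bottleneck 5, total now 33
augment #5: 1→11→7→4→6 bottleneck 3, total now 36
augment #6: 1→11→7→4→2→6 bottleneck 9, total now 45
augment #7: 1→11→7→9→2→6 bottleneck 1, total now 46

Maximum flow value: 46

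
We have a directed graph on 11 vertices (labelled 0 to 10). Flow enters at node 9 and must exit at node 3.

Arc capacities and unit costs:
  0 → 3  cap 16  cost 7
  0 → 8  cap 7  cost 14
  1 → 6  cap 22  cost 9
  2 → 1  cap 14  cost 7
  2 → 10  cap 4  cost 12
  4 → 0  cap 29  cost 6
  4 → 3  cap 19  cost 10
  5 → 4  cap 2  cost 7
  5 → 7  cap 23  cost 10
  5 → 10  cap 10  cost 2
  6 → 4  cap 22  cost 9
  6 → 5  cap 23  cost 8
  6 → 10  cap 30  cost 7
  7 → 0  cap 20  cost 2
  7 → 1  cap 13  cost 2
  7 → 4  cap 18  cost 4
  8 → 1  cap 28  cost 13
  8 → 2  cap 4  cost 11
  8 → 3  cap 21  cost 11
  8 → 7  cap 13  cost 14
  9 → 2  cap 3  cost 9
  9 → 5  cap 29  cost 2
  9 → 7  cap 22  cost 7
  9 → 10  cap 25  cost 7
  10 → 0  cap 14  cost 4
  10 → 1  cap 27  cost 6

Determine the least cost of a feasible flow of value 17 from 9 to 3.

shortest-cost path #1: 9→5→10→0→3 push 10 @ unit cost 15 (adds 150)
shortest-cost path #2: 9→7→0→3 push 6 @ unit cost 16 (adds 96)
shortest-cost path #3: 9→5→4→3 push 1 @ unit cost 19 (adds 19)
total cost = 265

Minimum cost for 17 units: 265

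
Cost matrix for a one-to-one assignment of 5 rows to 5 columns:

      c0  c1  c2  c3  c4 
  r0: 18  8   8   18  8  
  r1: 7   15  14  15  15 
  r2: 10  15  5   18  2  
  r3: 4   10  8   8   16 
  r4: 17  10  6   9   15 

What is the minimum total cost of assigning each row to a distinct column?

Minimum assignment cost: 31

optimal assignment: row0→col1 (cost 8), row1→col0 (cost 7), row2→col4 (cost 2), row3→col3 (cost 8), row4→col2 (cost 6)
total = 8 + 7 + 2 + 8 + 6 = 31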